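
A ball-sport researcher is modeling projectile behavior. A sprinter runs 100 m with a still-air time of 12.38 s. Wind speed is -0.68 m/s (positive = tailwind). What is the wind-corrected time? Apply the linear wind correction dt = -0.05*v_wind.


dt = -0.05 * v_wind = -0.05 * -0.68 = 0.034 s
t_corrected = t_still + dt = 12.38 + (0.034)
t_corrected = 12.414 s

12.414 s


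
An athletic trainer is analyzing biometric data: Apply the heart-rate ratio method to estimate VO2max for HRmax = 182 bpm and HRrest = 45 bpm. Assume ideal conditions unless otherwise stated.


VO2max = 15.3 * HRmax / HRrest
VO2max = 15.3 * 182 / 45
VO2max = 2784.6 / 45 = 61.88 mL/kg/min

61.88 mL/kg/min


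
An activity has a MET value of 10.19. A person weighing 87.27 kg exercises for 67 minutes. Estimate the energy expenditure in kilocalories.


kcal = MET * mass * time_hr
Convert time: 67 min = 1.1167 hr
kcal = 10.19 * 87.27 * 1.1167
kcal = 993.0308 kcal

993.0308 kcal


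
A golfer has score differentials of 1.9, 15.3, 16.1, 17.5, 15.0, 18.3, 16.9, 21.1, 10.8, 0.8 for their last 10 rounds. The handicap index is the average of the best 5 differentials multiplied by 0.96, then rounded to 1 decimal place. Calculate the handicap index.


All differentials: 1.9, 15.3, 16.1, 17.5, 15.0, 18.3, 16.9, 21.1, 10.8, 0.8
Sorted: 0.8, 1.9, 10.8, 15.0, 15.3, 16.1, 16.9, 17.5, 18.3, 21.1
Best 5: 0.8, 1.9, 10.8, 15.0, 15.3
Average of best = 43.8 / 5 = 8.76
Raw index = 8.76 * 0.96 = 8.4096
Handicap index = round(8.4096, 1) = 8.4

8.4


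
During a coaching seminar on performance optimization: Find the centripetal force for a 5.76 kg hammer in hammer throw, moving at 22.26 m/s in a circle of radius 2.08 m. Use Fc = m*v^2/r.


Fc = m * v^2 / r
v^2 = 22.26^2 = 495.5076
Fc = 5.76 * 495.5076 / 2.08
Fc = 2854.1238 / 2.08 = 1372.1749 N

1372.1749 N


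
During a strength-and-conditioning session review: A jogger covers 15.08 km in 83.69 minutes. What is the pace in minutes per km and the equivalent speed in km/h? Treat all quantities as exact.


Pace = time / distance = 83.69 min / 15.08 km = 5.5497 min/km
Speed = distance / time_in_hours = 15.08 / 1.3948 hr
Speed = 10.8113 km/h

5.5497 min/km, 10.8113 km/h


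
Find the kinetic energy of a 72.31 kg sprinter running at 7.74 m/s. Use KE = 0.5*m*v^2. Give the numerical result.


KE = 0.5 * m * v^2
KE = 0.5 * 72.31 * 7.74^2
KE = 0.5 * 72.31 * 59.9076 = 2165.9593 J

2165.9593 J


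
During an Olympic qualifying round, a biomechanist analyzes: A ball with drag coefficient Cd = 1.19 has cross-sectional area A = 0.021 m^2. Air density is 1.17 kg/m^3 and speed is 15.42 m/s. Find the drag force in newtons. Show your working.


Fd = 0.5 * Cd * rho * A * v^2
Fd = 0.5 * 1.19 * 1.17 * 0.021 * 15.42^2
v^2 = 237.7764
Fd = 0.5 * 1.19 * 1.17 * 0.021 * 237.7764 = 3.4761 N

3.4761 N


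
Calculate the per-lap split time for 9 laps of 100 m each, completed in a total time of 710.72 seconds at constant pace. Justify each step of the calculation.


Split time = total_time / n_laps = 710.72 / 9
Split time = 78.9689 s per lap

78.9689 s


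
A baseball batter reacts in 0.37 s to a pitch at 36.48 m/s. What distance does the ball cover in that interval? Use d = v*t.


d = v * t
d = 36.48 * 0.37
d = 13.4976 m

13.4976 m


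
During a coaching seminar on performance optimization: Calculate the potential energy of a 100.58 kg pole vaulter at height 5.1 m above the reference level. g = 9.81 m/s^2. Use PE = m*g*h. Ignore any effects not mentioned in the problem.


PE = m * g * h
PE = 100.58 * 9.81 * 5.1
PE = 986.6898 * 5.1 = 5032.118 J

5032.118 J


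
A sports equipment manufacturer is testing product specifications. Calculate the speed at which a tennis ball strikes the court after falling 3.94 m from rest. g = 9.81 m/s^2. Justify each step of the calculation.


v = sqrt(2 * g * h)
v = sqrt(2 * 9.81 * 3.94)
v = sqrt(77.3028) = 8.7922 m/s

8.7922 m/s


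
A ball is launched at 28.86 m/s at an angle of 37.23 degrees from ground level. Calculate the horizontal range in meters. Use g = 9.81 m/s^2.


R = v^2 * sin(2*theta) / g
Convert angle to radians: theta = 37.23 deg = 0.6498 rad
sin(2*theta) = sin(1.2996) = 0.9634
R = 28.86^2 * 0.9634 / 9.81
R = 832.8996 * 0.9634 / 9.81 = 81.7994 m

81.7994 m


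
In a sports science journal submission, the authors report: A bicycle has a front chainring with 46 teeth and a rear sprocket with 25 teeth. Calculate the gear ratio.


GR = front_teeth / rear_teeth
GR = 46 / 25
GR = 1.84

1.84


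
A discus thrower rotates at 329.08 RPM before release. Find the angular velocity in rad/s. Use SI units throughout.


omega = RPM * 2 * pi / 60
omega = 329.08 * 2 * 3.14159 / 60
omega = 2067.6706 / 60 = 34.4612 rad/s

34.4612 rad/s


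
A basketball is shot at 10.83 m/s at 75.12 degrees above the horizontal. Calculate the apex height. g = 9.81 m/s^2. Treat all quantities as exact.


H = (v*sin(theta))^2 / (2*g)
vy = v*sin(theta) = 10.83 * sin(75.12 deg) = 10.4668 m/s
H = vy^2 / (2*g) = 109.5544 / (2*9.81)
H = 109.5544 / 19.62 = 5.5838 m

5.5838 m


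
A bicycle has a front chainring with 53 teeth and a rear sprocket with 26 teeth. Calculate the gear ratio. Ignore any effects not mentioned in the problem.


GR = front_teeth / rear_teeth
GR = 53 / 26
GR = 2.0385

2.0385


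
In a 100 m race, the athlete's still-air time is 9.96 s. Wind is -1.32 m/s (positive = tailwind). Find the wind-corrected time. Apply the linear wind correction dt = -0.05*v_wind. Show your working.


dt = -0.05 * v_wind = -0.05 * -1.32 = 0.066 s
t_corrected = t_still + dt = 9.96 + (0.066)
t_corrected = 10.026 s

10.026 s


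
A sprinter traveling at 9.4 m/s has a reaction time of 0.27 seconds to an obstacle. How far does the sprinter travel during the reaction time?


d = v * t
d = 9.4 * 0.27
d = 2.538 m

2.538 m


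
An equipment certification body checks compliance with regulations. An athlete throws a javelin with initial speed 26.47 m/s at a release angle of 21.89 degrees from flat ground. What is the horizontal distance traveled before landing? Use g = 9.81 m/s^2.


R = v^2 * sin(2*theta) / g
Convert angle to radians: theta = 21.89 deg = 0.3821 rad
sin(2*theta) = sin(0.7641) = 0.6919
R = 26.47^2 * 0.6919 / 9.81
R = 700.6609 * 0.6919 / 9.81 = 49.417 m

49.417 m


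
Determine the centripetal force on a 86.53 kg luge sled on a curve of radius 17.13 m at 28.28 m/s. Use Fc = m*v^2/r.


Fc = m * v^2 / r
v^2 = 28.28^2 = 799.7584
Fc = 86.53 * 799.7584 / 17.13
Fc = 69203.0944 / 17.13 = 4039.8771 N

4039.8771 N


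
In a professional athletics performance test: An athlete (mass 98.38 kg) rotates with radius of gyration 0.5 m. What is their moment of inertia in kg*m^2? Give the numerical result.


I = m * k^2
I = 98.38 * 0.5^2
I = 98.38 * 0.25 = 24.595 kg*m^2

24.595 kg*m^2


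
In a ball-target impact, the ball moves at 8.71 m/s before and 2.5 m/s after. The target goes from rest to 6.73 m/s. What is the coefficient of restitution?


e = (v2_after - v1_after) / (v1_before - v2_before)
Numerator = 6.73 - 2.5 = 4.23
Denominator = 8.71 - 0 = 8.71
e = 4.23 / 8.71 = 0.4856

0.4856


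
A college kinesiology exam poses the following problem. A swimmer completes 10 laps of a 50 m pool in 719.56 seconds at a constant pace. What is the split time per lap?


Split time = total_time / n_laps = 719.56 / 10
Split time = 71.956 s per lap

71.956 s


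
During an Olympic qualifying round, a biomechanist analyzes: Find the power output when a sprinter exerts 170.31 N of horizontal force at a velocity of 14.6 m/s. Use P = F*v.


P = F * v
P = 170.31 * 14.6
P = 2486.526 W

2486.526 W


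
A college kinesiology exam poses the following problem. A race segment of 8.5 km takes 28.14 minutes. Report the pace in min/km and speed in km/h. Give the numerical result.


Pace = time / distance = 28.14 min / 8.5 km = 3.3106 min/km
Speed = distance / time_in_hours = 8.5 / 0.469 hr
Speed = 18.1237 km/h

3.3106 min/km, 18.1237 km/h


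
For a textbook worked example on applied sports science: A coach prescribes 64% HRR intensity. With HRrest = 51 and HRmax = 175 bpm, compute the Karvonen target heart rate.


Target = HRrest + pct*(HRmax - HRrest)
Heart rate reserve = HRmax - HRrest = 175 - 51 = 124 bpm
Fraction = 64% = 0.64
Target = 51 + 0.64 * 124
Target = 51 + 79.36 = 130.36 bpm

130.36 bpm


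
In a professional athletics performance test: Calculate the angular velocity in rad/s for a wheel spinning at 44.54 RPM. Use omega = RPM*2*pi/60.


omega = RPM * 2 * pi / 60
omega = 44.54 * 2 * 3.14159 / 60
omega = 279.8531 / 60 = 4.6642 rad/s

4.6642 rad/s


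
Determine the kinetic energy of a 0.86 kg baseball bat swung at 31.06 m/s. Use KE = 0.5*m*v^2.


KE = 0.5 * m * v^2
KE = 0.5 * 0.86 * 31.06^2
KE = 0.5 * 0.86 * 964.7236 = 414.8311 J

414.8311 J


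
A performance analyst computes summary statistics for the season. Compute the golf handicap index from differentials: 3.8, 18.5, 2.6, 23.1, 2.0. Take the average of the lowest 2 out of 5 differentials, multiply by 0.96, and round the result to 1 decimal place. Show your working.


All differentials: 3.8, 18.5, 2.6, 23.1, 2.0
Sorted: 2.0, 2.6, 3.8, 18.5, 23.1
Best 2: 2.0, 2.6
Average of best = 4.6 / 2 = 2.3
Raw index = 2.3 * 0.96 = 2.208
Handicap index = round(2.208, 1) = 2.2

2.2


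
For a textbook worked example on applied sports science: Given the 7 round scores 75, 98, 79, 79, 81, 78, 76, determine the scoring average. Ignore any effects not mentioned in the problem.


Average = sum / n
Sum = 566
Average = 566 / 7 = 80.8571

80.8571


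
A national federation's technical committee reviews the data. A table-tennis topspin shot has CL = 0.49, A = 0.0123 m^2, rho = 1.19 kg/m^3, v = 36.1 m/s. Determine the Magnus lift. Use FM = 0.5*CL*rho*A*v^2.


FM = 0.5 * CL * rho * A * v^2
FM = 0.5 * 0.49 * 1.19 * 0.0123 * 36.1^2
v^2 = 1303.21
FM = 0.5 * 0.49 * 1.19 * 0.0123 * 1303.21 = 4.6734 N

4.6734 N


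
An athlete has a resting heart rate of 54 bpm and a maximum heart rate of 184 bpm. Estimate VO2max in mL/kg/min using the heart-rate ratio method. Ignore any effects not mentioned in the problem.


VO2max = 15.3 * HRmax / HRrest
VO2max = 15.3 * 184 / 54
VO2max = 2815.2 / 54 = 52.1333 mL/kg/min

52.1333 mL/kg/min


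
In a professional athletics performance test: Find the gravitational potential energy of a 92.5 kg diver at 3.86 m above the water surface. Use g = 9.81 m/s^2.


PE = m * g * h
PE = 92.5 * 9.81 * 3.86
PE = 907.425 * 3.86 = 3502.6605 J

3502.6605 J


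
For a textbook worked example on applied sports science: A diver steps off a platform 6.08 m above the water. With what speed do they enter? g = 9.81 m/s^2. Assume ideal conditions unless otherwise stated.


v = sqrt(2 * g * h)
v = sqrt(2 * 9.81 * 6.08)
v = sqrt(119.2896) = 10.922 m/s

10.922 m/s


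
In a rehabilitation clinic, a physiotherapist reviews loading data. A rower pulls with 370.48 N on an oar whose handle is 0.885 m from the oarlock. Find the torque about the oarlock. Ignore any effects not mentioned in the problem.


tau = F * d
tau = 370.48 * 0.885
tau = 327.8748 N*m

327.8748 N*m


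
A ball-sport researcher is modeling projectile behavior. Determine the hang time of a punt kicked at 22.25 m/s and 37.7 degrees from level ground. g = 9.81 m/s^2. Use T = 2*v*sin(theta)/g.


T = 2*v*sin(theta)/g
sin(theta) = sin(37.7 deg) = 0.6115
T = 2*22.25*0.6115 / 9.81
T = 27.213 / 9.81 = 2.774 s

2.774 s


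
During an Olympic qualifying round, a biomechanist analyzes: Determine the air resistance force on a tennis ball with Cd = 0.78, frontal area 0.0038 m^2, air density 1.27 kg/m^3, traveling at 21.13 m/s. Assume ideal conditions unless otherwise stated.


Fd = 0.5 * Cd * rho * A * v^2
Fd = 0.5 * 0.78 * 1.27 * 0.0038 * 21.13^2
v^2 = 446.4769
Fd = 0.5 * 0.78 * 1.27 * 0.0038 * 446.4769 = 0.8403 N

0.8403 N


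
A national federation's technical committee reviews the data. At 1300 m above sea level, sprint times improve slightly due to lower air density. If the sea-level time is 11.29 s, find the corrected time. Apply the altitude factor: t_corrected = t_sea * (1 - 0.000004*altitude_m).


Correction factor = 1 - 0.000004 * 1300 = 0.9948
t_corrected = t_sea * factor = 11.29 * 0.9948
t_corrected = 11.2313 s

11.2313 s


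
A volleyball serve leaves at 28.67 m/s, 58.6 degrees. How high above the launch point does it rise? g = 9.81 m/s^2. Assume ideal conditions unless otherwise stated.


H = (v*sin(theta))^2 / (2*g)
vy = v*sin(theta) = 28.67 * sin(58.6 deg) = 24.4713 m/s
H = vy^2 / (2*g) = 598.8446 / (2*9.81)
H = 598.8446 / 19.62 = 30.5222 m

30.5222 m


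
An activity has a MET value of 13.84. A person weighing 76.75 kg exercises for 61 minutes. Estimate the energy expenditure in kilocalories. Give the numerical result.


kcal = MET * mass * time_hr
Convert time: 61 min = 1.0167 hr
kcal = 13.84 * 76.75 * 1.0167
kcal = 1079.9237 kcal

1079.9237 kcal


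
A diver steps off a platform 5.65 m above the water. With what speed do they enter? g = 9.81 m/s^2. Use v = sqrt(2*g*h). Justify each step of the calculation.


v = sqrt(2 * g * h)
v = sqrt(2 * 9.81 * 5.65)
v = sqrt(110.853) = 10.5287 m/s

10.5287 m/s


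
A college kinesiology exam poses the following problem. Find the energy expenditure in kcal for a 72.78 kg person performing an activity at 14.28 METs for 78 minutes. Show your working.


kcal = MET * mass * time_hr
Convert time: 78 min = 1.3 hr
kcal = 14.28 * 72.78 * 1.3
kcal = 1351.0879 kcal

1351.0879 kcal


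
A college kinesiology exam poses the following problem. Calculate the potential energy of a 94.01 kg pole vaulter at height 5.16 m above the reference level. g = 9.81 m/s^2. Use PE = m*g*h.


PE = m * g * h
PE = 94.01 * 9.81 * 5.16
PE = 922.2381 * 5.16 = 4758.7486 J

4758.7486 J


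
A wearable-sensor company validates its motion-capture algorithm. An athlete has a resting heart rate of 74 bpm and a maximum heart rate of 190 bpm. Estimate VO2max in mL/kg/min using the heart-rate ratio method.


VO2max = 15.3 * HRmax / HRrest
VO2max = 15.3 * 190 / 74
VO2max = 2907 / 74 = 39.2838 mL/kg/min

39.2838 mL/kg/min


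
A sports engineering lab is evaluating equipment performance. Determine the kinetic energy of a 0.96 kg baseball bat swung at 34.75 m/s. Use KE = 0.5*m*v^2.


KE = 0.5 * m * v^2
KE = 0.5 * 0.96 * 34.75^2
KE = 0.5 * 0.96 * 1207.5625 = 579.63 J

579.63 J


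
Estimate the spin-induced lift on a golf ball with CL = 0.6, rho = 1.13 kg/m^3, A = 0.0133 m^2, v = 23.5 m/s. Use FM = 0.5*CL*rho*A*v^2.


FM = 0.5 * CL * rho * A * v^2
FM = 0.5 * 0.6 * 1.13 * 0.0133 * 23.5^2
v^2 = 552.25
FM = 0.5 * 0.6 * 1.13 * 0.0133 * 552.25 = 2.4899 N

2.4899 N


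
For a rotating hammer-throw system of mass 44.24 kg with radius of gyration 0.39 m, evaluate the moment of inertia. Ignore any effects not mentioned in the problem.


I = m * k^2
I = 44.24 * 0.39^2
I = 44.24 * 0.1521 = 6.7289 kg*m^2

6.7289 kg*m^2


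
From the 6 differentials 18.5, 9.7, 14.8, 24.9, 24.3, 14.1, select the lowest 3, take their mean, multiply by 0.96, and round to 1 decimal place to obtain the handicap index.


All differentials: 18.5, 9.7, 14.8, 24.9, 24.3, 14.1
Sorted: 9.7, 14.1, 14.8, 18.5, 24.3, 24.9
Best 3: 9.7, 14.1, 14.8
Average of best = 38.6 / 3 = 12.8667
Raw index = 12.8667 * 0.96 = 12.352
Handicap index = round(12.352, 1) = 12.4

12.4


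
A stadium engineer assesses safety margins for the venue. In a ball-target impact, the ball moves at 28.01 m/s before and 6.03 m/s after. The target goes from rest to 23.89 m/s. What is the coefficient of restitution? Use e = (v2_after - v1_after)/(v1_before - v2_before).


e = (v2_after - v1_after) / (v1_before - v2_before)
Numerator = 23.89 - 6.03 = 17.86
Denominator = 28.01 - 0 = 28.01
e = 17.86 / 28.01 = 0.6376

0.6376


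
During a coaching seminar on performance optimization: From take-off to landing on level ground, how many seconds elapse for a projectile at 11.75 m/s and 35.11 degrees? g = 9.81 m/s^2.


T = 2*v*sin(theta)/g
sin(theta) = sin(35.11 deg) = 0.5751
T = 2*11.75*0.5751 / 9.81
T = 13.516 / 9.81 = 1.3778 s

1.3778 s


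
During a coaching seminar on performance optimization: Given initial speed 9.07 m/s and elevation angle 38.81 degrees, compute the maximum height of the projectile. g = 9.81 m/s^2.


H = (v*sin(theta))^2 / (2*g)
vy = v*sin(theta) = 9.07 * sin(38.81 deg) = 5.6845 m/s
H = vy^2 / (2*g) = 32.3139 / (2*9.81)
H = 32.3139 / 19.62 = 1.647 m

1.647 m


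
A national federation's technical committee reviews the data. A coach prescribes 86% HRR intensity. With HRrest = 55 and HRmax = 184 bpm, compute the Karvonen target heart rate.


Target = HRrest + pct*(HRmax - HRrest)
Heart rate reserve = HRmax - HRrest = 184 - 55 = 129 bpm
Fraction = 86% = 0.86
Target = 55 + 0.86 * 129
Target = 55 + 110.94 = 165.94 bpm

165.94 bpm


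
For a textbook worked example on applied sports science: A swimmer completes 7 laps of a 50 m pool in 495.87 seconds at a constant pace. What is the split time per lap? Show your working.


Split time = total_time / n_laps = 495.87 / 7
Split time = 70.8386 s per lap

70.8386 s


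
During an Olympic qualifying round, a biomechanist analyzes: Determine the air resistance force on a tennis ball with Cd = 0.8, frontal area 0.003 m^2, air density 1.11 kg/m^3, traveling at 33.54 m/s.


Fd = 0.5 * Cd * rho * A * v^2
Fd = 0.5 * 0.8 * 1.11 * 0.003 * 33.54^2
v^2 = 1124.9316
Fd = 0.5 * 0.8 * 1.11 * 0.003 * 1124.9316 = 1.4984 N

1.4984 N


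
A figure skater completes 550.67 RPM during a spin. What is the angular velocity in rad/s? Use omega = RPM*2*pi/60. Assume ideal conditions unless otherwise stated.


omega = RPM * 2 * pi / 60
omega = 550.67 * 2 * 3.14159 / 60
omega = 3459.9617 / 60 = 57.666 rad/s

57.666 rad/s


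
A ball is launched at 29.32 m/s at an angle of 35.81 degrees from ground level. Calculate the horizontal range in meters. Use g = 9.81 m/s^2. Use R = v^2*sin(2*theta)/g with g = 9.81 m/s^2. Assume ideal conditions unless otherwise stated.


R = v^2 * sin(2*theta) / g
Convert angle to radians: theta = 35.81 deg = 0.625 rad
sin(2*theta) = sin(1.25) = 0.949
R = 29.32^2 * 0.949 / 9.81
R = 859.6624 * 0.949 / 9.81 = 83.1608 m

83.1608 m


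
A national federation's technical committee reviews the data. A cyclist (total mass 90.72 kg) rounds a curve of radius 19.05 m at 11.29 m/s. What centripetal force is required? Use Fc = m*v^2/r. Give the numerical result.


Fc = m * v^2 / r
v^2 = 11.29^2 = 127.4641
Fc = 90.72 * 127.4641 / 19.05
Fc = 11563.5432 / 19.05 = 607.0101 N

607.0101 N


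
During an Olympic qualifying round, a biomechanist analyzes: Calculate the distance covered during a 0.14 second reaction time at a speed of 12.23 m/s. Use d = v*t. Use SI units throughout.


d = v * t
d = 12.23 * 0.14
d = 1.7122 m

1.7122 m


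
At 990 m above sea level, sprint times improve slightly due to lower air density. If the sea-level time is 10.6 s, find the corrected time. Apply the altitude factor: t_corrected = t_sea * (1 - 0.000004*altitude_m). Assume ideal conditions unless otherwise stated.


Correction factor = 1 - 0.000004 * 990 = 0.99604
t_corrected = t_sea * factor = 10.6 * 0.99604
t_corrected = 10.558 s

10.558 s


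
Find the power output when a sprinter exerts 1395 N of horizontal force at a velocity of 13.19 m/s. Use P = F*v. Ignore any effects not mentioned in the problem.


P = F * v
P = 1395 * 13.19
P = 18400.05 W

18400.05 W


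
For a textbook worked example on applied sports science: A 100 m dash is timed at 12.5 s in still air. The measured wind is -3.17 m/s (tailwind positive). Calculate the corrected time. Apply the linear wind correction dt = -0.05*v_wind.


dt = -0.05 * v_wind = -0.05 * -3.17 = 0.1585 s
t_corrected = t_still + dt = 12.5 + (0.1585)
t_corrected = 12.6585 s

12.6585 s


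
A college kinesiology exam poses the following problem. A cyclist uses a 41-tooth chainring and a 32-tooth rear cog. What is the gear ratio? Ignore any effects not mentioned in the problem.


GR = front_teeth / rear_teeth
GR = 41 / 32
GR = 1.2812

1.2812


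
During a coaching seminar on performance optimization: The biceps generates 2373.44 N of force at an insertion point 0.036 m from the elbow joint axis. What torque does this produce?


tau = F * d
tau = 2373.44 * 0.036
tau = 85.4438 N*m

85.4438 N*m


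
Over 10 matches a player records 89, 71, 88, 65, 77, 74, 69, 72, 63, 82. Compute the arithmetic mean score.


Average = sum / n
Sum = 750
Average = 750 / 10 = 75

75


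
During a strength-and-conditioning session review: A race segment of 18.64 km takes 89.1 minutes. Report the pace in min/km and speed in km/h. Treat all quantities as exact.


Pace = time / distance = 89.1 min / 18.64 km = 4.78 min/km
Speed = distance / time_in_hours = 18.64 / 1.485 hr
Speed = 12.5522 km/h

4.78 min/km, 12.5522 km/h


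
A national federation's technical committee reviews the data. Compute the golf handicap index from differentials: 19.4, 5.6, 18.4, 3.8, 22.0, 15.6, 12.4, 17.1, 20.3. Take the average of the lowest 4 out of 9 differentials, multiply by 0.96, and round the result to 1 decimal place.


All differentials: 19.4, 5.6, 18.4, 3.8, 22.0, 15.6, 12.4, 17.1, 20.3
Sorted: 3.8, 5.6, 12.4, 15.6, 17.1, 18.4, 19.4, 20.3, 22.0
Best 4: 3.8, 5.6, 12.4, 15.6
Average of best = 37.4 / 4 = 9.35
Raw index = 9.35 * 0.96 = 8.976
Handicap index = round(8.976, 1) = 9.0

9.0


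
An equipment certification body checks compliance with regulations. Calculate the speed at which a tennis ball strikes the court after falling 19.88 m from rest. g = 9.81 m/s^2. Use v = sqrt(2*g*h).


v = sqrt(2 * g * h)
v = sqrt(2 * 9.81 * 19.88)
v = sqrt(390.0456) = 19.7496 m/s

19.7496 m/s


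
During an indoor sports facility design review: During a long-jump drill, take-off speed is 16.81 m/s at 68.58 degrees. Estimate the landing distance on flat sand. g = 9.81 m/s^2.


R = v^2 * sin(2*theta) / g
Convert angle to radians: theta = 68.58 deg = 1.1969 rad
sin(2*theta) = sin(2.3939) = 0.68
R = 16.81^2 * 0.68 / 9.81
R = 282.5761 * 0.68 / 9.81 = 19.586 m

19.586 m


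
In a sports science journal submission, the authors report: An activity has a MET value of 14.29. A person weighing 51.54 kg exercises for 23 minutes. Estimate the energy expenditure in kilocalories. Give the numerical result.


kcal = MET * mass * time_hr
Convert time: 23 min = 0.3833 hr
kcal = 14.29 * 51.54 * 0.3833
kcal = 282.3275 kcal

282.3275 kcal


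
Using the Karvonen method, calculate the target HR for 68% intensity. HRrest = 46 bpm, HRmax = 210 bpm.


Target = HRrest + pct*(HRmax - HRrest)
Heart rate reserve = HRmax - HRrest = 210 - 46 = 164 bpm
Fraction = 68% = 0.68
Target = 46 + 0.68 * 164
Target = 46 + 111.52 = 157.52 bpm

157.52 bpm


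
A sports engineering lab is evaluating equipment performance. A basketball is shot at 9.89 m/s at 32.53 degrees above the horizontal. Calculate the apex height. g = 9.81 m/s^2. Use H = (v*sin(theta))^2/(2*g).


H = (v*sin(theta))^2 / (2*g)
vy = v*sin(theta) = 9.89 * sin(32.53 deg) = 5.3183 m/s
H = vy^2 / (2*g) = 28.2839 / (2*9.81)
H = 28.2839 / 19.62 = 1.4416 m

1.4416 m


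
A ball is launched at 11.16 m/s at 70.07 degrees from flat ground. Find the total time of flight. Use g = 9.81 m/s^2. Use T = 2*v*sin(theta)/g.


T = 2*v*sin(theta)/g
sin(theta) = sin(70.07 deg) = 0.9401
T = 2*11.16*0.9401 / 9.81
T = 20.9833 / 9.81 = 2.139 s

2.139 s


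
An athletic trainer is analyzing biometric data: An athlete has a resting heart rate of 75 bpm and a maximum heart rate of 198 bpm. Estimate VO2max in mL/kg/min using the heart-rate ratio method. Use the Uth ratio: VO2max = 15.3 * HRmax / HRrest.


VO2max = 15.3 * HRmax / HRrest
VO2max = 15.3 * 198 / 75
VO2max = 3029.4 / 75 = 40.392 mL/kg/min

40.392 mL/kg/min


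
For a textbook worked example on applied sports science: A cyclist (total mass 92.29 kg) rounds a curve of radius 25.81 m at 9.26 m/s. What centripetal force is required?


Fc = m * v^2 / r
v^2 = 9.26^2 = 85.7476
Fc = 92.29 * 85.7476 / 25.81
Fc = 7913.646 / 25.81 = 306.6116 N

306.6116 N


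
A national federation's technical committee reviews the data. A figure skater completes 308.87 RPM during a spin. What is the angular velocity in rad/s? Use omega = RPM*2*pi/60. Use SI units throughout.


omega = RPM * 2 * pi / 60
omega = 308.87 * 2 * 3.14159 / 60
omega = 1940.6874 / 60 = 32.3448 rad/s

32.3448 rad/s


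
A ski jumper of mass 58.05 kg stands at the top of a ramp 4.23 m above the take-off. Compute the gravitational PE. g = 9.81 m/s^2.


PE = m * g * h
PE = 58.05 * 9.81 * 4.23
PE = 569.4705 * 4.23 = 2408.8602 J

2408.8602 J


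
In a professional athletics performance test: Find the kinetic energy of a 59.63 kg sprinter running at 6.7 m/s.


KE = 0.5 * m * v^2
KE = 0.5 * 59.63 * 6.7^2
KE = 0.5 * 59.63 * 44.89 = 1338.3954 J

1338.3954 J


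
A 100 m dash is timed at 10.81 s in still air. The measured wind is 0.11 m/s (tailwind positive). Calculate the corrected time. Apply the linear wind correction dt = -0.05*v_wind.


dt = -0.05 * v_wind = -0.05 * 0.11 = -0.0055 s
t_corrected = t_still + dt = 10.81 + (-0.0055)
t_corrected = 10.8045 s

10.8045 s


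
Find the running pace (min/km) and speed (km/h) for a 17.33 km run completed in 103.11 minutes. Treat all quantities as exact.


Pace = time / distance = 103.11 min / 17.33 km = 5.9498 min/km
Speed = distance / time_in_hours = 17.33 / 1.7185 hr
Speed = 10.0844 km/h

5.9498 min/km, 10.0844 km/h


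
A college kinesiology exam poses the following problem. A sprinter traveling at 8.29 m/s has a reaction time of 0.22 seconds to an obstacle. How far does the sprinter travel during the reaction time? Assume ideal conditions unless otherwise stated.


d = v * t
d = 8.29 * 0.22
d = 1.8238 m

1.8238 m


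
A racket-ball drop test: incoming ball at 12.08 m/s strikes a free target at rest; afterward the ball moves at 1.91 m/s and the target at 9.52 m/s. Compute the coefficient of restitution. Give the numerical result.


e = (v2_after - v1_after) / (v1_before - v2_before)
Numerator = 9.52 - 1.91 = 7.61
Denominator = 12.08 - 0 = 12.08
e = 7.61 / 12.08 = 0.63

0.63


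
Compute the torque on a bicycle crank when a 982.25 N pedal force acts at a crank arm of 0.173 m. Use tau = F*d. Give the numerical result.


tau = F * d
tau = 982.25 * 0.173
tau = 169.9292 N*m

169.9292 N*m


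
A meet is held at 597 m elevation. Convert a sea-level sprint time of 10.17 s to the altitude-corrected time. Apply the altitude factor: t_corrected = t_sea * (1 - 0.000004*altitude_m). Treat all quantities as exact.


Correction factor = 1 - 0.000004 * 597 = 0.997612
t_corrected = t_sea * factor = 10.17 * 0.997612
t_corrected = 10.1457 s

10.1457 s


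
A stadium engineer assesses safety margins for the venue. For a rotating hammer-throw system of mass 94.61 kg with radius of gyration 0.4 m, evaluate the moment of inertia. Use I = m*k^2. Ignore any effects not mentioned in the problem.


I = m * k^2
I = 94.61 * 0.4^2
I = 94.61 * 0.16 = 15.1376 kg*m^2

15.1376 kg*m^2


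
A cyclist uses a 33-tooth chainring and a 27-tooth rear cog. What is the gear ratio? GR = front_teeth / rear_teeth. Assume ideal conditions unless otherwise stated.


GR = front_teeth / rear_teeth
GR = 33 / 27
GR = 1.2222

1.2222


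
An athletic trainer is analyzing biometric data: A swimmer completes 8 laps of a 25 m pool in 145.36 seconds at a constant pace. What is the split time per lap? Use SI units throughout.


Split time = total_time / n_laps = 145.36 / 8
Split time = 18.17 s per lap

18.17 s


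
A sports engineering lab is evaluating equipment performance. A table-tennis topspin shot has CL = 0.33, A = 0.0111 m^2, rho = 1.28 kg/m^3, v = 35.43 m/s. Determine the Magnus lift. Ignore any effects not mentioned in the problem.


FM = 0.5 * CL * rho * A * v^2
FM = 0.5 * 0.33 * 1.28 * 0.0111 * 35.43^2
v^2 = 1255.2849
FM = 0.5 * 0.33 * 1.28 * 0.0111 * 1255.2849 = 2.9428 N

2.9428 N


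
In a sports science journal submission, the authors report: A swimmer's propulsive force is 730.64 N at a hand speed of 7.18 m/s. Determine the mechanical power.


P = F * v
P = 730.64 * 7.18
P = 5245.9952 W

5245.9952 W


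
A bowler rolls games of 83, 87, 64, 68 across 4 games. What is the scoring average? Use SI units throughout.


Average = sum / n
Sum = 302
Average = 302 / 4 = 75.5

75.5


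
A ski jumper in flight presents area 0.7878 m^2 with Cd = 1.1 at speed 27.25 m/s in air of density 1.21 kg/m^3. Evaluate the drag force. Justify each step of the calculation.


Fd = 0.5 * Cd * rho * A * v^2
Fd = 0.5 * 1.1 * 1.21 * 0.7878 * 27.25^2
v^2 = 742.5625
Fd = 0.5 * 1.1 * 1.21 * 0.7878 * 742.5625 = 389.3113 N

389.3113 N


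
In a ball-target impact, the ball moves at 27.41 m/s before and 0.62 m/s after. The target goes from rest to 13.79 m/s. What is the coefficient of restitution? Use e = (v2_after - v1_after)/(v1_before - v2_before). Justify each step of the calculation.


e = (v2_after - v1_after) / (v1_before - v2_before)
Numerator = 13.79 - 0.62 = 13.17
Denominator = 27.41 - 0 = 27.41
e = 13.17 / 27.41 = 0.4805

0.4805


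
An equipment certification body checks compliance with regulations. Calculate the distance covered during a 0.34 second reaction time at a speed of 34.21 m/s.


d = v * t
d = 34.21 * 0.34
d = 11.6314 m

11.6314 m


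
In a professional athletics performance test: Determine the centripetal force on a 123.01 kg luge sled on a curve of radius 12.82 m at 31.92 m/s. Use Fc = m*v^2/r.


Fc = m * v^2 / r
v^2 = 31.92^2 = 1018.8864
Fc = 123.01 * 1018.8864 / 12.82
Fc = 125333.2161 / 12.82 = 9776.3819 N

9776.3819 N


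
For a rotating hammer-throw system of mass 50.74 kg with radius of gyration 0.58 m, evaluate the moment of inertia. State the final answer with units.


I = m * k^2
I = 50.74 * 0.58^2
I = 50.74 * 0.3364 = 17.0689 kg*m^2

17.0689 kg*m^2


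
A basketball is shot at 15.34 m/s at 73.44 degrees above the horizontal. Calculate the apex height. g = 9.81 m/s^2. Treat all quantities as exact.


H = (v*sin(theta))^2 / (2*g)
vy = v*sin(theta) = 15.34 * sin(73.44 deg) = 14.7037 m/s
H = vy^2 / (2*g) = 216.1995 / (2*9.81)
H = 216.1995 / 19.62 = 11.0193 m

11.0193 m


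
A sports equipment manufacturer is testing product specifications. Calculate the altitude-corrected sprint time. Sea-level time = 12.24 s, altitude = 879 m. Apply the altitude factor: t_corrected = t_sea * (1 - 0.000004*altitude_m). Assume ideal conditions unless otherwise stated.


Correction factor = 1 - 0.000004 * 879 = 0.996484
t_corrected = t_sea * factor = 12.24 * 0.996484
t_corrected = 12.197 s

12.197 s


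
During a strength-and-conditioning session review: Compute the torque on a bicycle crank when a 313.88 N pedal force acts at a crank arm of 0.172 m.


tau = F * d
tau = 313.88 * 0.172
tau = 53.9874 N*m

53.9874 N*m


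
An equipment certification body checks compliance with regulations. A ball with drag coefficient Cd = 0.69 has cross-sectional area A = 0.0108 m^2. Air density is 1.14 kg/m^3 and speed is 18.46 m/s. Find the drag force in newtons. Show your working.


Fd = 0.5 * Cd * rho * A * v^2
Fd = 0.5 * 0.69 * 1.14 * 0.0108 * 18.46^2
v^2 = 340.7716
Fd = 0.5 * 0.69 * 1.14 * 0.0108 * 340.7716 = 1.4475 N

1.4475 N


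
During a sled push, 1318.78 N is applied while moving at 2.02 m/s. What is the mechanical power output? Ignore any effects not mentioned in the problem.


P = F * v
P = 1318.78 * 2.02
P = 2663.9356 W

2663.9356 W


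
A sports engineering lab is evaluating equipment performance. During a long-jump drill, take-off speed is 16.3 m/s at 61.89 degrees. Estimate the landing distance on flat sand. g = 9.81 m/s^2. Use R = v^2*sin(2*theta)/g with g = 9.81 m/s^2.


R = v^2 * sin(2*theta) / g
Convert angle to radians: theta = 61.89 deg = 1.0802 rad
sin(2*theta) = sin(2.1604) = 0.8312
R = 16.3^2 * 0.8312 / 9.81
R = 265.69 * 0.8312 / 9.81 = 22.5113 m

22.5113 m


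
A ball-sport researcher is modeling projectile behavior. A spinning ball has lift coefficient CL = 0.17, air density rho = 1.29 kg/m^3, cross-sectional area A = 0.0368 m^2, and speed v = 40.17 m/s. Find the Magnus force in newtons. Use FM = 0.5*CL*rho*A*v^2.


FM = 0.5 * CL * rho * A * v^2
FM = 0.5 * 0.17 * 1.29 * 0.0368 * 40.17^2
v^2 = 1613.6289
FM = 0.5 * 0.17 * 1.29 * 0.0368 * 1613.6289 = 6.5112 N

6.5112 N


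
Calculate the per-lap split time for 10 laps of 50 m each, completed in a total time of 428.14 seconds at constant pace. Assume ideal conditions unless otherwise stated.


Split time = total_time / n_laps = 428.14 / 10
Split time = 42.814 s per lap

42.814 s


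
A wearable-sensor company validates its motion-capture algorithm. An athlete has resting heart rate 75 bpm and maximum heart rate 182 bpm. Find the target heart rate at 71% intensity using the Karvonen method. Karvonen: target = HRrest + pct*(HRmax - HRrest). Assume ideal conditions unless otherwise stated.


Target = HRrest + pct*(HRmax - HRrest)
Heart rate reserve = HRmax - HRrest = 182 - 75 = 107 bpm
Fraction = 71% = 0.71
Target = 75 + 0.71 * 107
Target = 75 + 75.97 = 150.97 bpm

150.97 bpm


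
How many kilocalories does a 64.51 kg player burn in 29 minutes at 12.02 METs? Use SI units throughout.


kcal = MET * mass * time_hr
Convert time: 29 min = 0.4833 hr
kcal = 12.02 * 64.51 * 0.4833
kcal = 374.7816 kcal

374.7816 kcal


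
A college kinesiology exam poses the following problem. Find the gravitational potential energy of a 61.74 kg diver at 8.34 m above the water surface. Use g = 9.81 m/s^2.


PE = m * g * h
PE = 61.74 * 9.81 * 8.34
PE = 605.6694 * 8.34 = 5051.2828 J

5051.2828 J


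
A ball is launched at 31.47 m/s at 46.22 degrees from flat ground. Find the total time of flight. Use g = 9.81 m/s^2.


T = 2*v*sin(theta)/g
sin(theta) = sin(46.22 deg) = 0.722
T = 2*31.47*0.722 / 9.81
T = 45.4428 / 9.81 = 4.6323 s

4.6323 s


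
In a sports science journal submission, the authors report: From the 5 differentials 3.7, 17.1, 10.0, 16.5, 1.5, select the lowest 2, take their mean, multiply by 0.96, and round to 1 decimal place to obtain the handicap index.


All differentials: 3.7, 17.1, 10.0, 16.5, 1.5
Sorted: 1.5, 3.7, 10.0, 16.5, 17.1
Best 2: 1.5, 3.7
Average of best = 5.2 / 2 = 2.6
Raw index = 2.6 * 0.96 = 2.496
Handicap index = round(2.496, 1) = 2.5

2.5


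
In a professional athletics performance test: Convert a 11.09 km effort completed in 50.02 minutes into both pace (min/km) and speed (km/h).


Pace = time / distance = 50.02 min / 11.09 km = 4.5104 min/km
Speed = distance / time_in_hours = 11.09 / 0.8337 hr
Speed = 13.3027 km/h

4.5104 min/km, 13.3027 km/h


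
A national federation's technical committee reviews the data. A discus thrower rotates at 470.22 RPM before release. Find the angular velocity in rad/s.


omega = RPM * 2 * pi / 60
omega = 470.22 * 2 * 3.14159 / 60
omega = 2954.4794 / 60 = 49.2413 rad/s

49.2413 rad/s


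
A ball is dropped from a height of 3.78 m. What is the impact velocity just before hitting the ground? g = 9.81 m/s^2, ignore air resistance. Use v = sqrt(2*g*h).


v = sqrt(2 * g * h)
v = sqrt(2 * 9.81 * 3.78)
v = sqrt(74.1636) = 8.6118 m/s

8.6118 m/s


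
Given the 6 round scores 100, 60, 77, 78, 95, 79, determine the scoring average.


Average = sum / n
Sum = 489
Average = 489 / 6 = 81.5

81.5


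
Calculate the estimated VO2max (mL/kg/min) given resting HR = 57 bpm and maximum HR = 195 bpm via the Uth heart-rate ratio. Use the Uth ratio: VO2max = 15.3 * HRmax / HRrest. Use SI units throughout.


VO2max = 15.3 * HRmax / HRrest
VO2max = 15.3 * 195 / 57
VO2max = 2983.5 / 57 = 52.3421 mL/kg/min

52.3421 mL/kg/min


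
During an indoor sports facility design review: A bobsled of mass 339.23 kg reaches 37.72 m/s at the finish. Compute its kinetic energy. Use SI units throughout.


KE = 0.5 * m * v^2
KE = 0.5 * 339.23 * 37.72^2
KE = 0.5 * 339.23 * 1422.7984 = 241327.9506 J

241327.9506 J


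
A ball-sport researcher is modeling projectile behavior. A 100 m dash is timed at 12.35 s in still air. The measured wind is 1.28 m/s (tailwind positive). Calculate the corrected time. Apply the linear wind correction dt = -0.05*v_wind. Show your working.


dt = -0.05 * v_wind = -0.05 * 1.28 = -0.064 s
t_corrected = t_still + dt = 12.35 + (-0.064)
t_corrected = 12.286 s

12.286 s


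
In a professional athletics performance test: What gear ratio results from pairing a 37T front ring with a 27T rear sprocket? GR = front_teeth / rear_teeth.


GR = front_teeth / rear_teeth
GR = 37 / 27
GR = 1.3704

1.3704


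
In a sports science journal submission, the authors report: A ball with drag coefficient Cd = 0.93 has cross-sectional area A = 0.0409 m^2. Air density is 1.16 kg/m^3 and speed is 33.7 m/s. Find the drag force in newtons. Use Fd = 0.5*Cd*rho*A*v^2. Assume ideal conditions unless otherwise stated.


Fd = 0.5 * Cd * rho * A * v^2
Fd = 0.5 * 0.93 * 1.16 * 0.0409 * 33.7^2
v^2 = 1135.69
Fd = 0.5 * 0.93 * 1.16 * 0.0409 * 1135.69 = 25.055 N

25.055 N


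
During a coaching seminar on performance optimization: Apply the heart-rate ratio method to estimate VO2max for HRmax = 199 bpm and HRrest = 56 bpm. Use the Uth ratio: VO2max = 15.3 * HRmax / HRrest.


VO2max = 15.3 * HRmax / HRrest
VO2max = 15.3 * 199 / 56
VO2max = 3044.7 / 56 = 54.3696 mL/kg/min

54.3696 mL/kg/min


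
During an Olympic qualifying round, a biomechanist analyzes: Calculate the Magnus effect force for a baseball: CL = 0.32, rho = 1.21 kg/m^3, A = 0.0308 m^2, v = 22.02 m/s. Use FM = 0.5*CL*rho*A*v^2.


FM = 0.5 * CL * rho * A * v^2
FM = 0.5 * 0.32 * 1.21 * 0.0308 * 22.02^2
v^2 = 484.8804
FM = 0.5 * 0.32 * 1.21 * 0.0308 * 484.8804 = 2.8913 N

2.8913 N


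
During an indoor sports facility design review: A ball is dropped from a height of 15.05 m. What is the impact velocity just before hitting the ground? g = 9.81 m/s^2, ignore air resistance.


v = sqrt(2 * g * h)
v = sqrt(2 * 9.81 * 15.05)
v = sqrt(295.281) = 17.1837 m/s

17.1837 m/s


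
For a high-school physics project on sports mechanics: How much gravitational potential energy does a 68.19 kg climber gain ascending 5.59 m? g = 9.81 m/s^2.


PE = m * g * h
PE = 68.19 * 9.81 * 5.59
PE = 668.9439 * 5.59 = 3739.3964 J

3739.3964 J


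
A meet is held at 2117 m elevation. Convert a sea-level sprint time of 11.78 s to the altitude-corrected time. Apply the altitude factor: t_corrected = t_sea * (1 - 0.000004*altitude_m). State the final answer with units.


Correction factor = 1 - 0.000004 * 2117 = 0.991532
t_corrected = t_sea * factor = 11.78 * 0.991532
t_corrected = 11.6802 s

11.6802 s


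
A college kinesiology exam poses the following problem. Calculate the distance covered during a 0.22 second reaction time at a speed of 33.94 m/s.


d = v * t
d = 33.94 * 0.22
d = 7.4668 m

7.4668 m


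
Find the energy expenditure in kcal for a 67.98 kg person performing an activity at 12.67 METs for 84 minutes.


kcal = MET * mass * time_hr
Convert time: 84 min = 1.4 hr
kcal = 12.67 * 67.98 * 1.4
kcal = 1205.8292 kcal

1205.8292 kcal


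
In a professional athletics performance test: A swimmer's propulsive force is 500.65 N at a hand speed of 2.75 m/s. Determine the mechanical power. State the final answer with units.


P = F * v
P = 500.65 * 2.75
P = 1376.7875 W

1376.7875 W


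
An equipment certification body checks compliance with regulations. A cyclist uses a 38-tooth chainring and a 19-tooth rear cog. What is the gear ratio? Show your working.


GR = front_teeth / rear_teeth
GR = 38 / 19
GR = 2

2


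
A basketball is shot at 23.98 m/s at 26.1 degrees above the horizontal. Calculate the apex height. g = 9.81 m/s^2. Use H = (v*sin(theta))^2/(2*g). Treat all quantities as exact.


H = (v*sin(theta))^2 / (2*g)
vy = v*sin(theta) = 23.98 * sin(26.1 deg) = 10.5497 m/s
H = vy^2 / (2*g) = 111.297 / (2*9.81)
H = 111.297 / 19.62 = 5.6726 m

5.6726 m
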